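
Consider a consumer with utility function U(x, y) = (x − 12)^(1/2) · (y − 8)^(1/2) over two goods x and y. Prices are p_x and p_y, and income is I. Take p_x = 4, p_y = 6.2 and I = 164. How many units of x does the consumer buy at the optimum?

Let x' = x−12, y' = y−8. MRS = y'/x' = p_x/p_y.
Substituting into the budget: x* = 12 + 0.5·(I − 12·p_x − 8·p_y)/p_x, and y* = 8 + 0.5·(…)/p_y.
Discretionary income = 164 − 12·4 − 8·6.2 = 66.4; x* = 12 + 0.5·66.4/4 = 20.3.

x* = 20.3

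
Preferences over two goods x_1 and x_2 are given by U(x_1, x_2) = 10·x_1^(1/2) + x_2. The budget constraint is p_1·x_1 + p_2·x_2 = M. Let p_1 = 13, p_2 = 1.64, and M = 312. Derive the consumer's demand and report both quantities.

x_1* = 0.3979, x_2* = 187.0901

Thus x_1* = (5·p_2/p_1)² — independent of M — with the rest of income spent on x_2.
Plugging in: x_1* = (5·1.64/13)² = 0.3979, x_2* = 187.0901.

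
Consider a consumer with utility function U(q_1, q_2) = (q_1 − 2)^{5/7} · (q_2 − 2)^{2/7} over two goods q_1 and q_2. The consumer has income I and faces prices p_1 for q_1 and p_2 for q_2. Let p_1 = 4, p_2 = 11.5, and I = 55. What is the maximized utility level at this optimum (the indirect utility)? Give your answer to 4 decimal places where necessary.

V = 2.4394

Let q_1' = q_1−2, q_2' = q_2−2. MRS = (5/2)·q_2'/q_1' = p_1/p_2.
After buying the subsistence bundle (2, 2), a share 5/7 of the remaining income goes to q_1: q_1* = 2 + 5/7·(I − 2p_1 − 2p_2)/p_1.
Discretionary income = 55 − 2·4 − 2·11.5 = 24; q_1* = 2 + 5/7·24/4 = 6.2857; q_2* = 2 + 2/7·24/11.5 = 2.5963.
Utility at the optimum: U(6.2857, 2.5963) = 2.4394.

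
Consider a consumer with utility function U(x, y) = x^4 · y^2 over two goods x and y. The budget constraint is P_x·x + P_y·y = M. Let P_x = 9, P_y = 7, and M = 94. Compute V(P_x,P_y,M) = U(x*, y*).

V = 47097.0232

The MRS is 2·y/x. Set MRS = P_x/P_y.
So 4·P_y·y = 2·P_x·x; combined with the budget, a share 2/3 of income goes to x.
Demand: x*(P_x,P_y,M) = 2/3·M/P_x and y* = 1/3·M/P_y.
At P_x=9, P_y=7, M=94: x* = 2/3·94/9 = 6.963, y* = 4.4762.
Utility at the optimum: U(6.963, 4.4762) = 47097.0232.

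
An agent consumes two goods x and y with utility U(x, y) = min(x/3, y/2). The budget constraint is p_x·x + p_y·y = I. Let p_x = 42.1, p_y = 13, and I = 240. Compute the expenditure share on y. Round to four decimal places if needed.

share on y = 0.1707

With perfect complements, no substitution: consume in ratio x:y = 3:2.
Budget: p_x·x + p_y·(2/3)·x = I, so (3·p_x + 2·p_y)·x = 3·I.
Demand: x*(p_x,p_y,I) = 3·I/(3·p_x + 2·p_y), y* = 2·I/(3·p_x + 2·p_y).
Here 3·42.1 + 2·13 = 152.3, giving x* = 4.7275 and y* = 3.1517.
Expenditure on y: 13·3.1517 = 40.9718; share = 0.1707.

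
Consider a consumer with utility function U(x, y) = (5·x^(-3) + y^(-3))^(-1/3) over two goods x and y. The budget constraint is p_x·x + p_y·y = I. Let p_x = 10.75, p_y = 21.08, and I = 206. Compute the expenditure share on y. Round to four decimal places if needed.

From the CES first-order condition, 5·(y/x)^(4) = p_x/p_y.
Solve for the ratio: y/x = [(1/5)·p_x/p_y]^(0.25).
With the ratio pinned down, the budget gives x* = I/(p_x + p_y·(y/x)) and y* = (y/x)·x*.
Numerically y/x = 0.565122, so x* = 206/(10.75 + 21.08·0.565122) = 9.0898 and y* = 0.565122·9.0898 = 5.1368.
Expenditure on y: 21.08·5.1368 = 108.2847; share = 0.5257.

share on y = 0.5257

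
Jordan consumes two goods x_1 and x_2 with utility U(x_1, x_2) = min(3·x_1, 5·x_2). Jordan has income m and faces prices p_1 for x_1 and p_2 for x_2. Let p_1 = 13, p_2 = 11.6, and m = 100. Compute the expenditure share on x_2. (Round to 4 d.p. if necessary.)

share on x_2 = 0.3487

With perfect complements, no substitution: consume in ratio x_1:x_2 = 5:3.
Budget: p_1·x_1 + p_2·(3/5)·x_1 = m, so (5·p_1 + 3·p_2)·x_1 = 5·m.
Demand: x_1*(p_1,p_2,m) = 5·m/(5·p_1 + 3·p_2), x_2* = 3·m/(5·p_1 + 3·p_2).
Here 5·13 + 3·11.6 = 99.8, giving x_1* = 5.01 and x_2* = 3.006.
Expenditure on x_2: 11.6·3.006 = 34.8697; share = 0.3487.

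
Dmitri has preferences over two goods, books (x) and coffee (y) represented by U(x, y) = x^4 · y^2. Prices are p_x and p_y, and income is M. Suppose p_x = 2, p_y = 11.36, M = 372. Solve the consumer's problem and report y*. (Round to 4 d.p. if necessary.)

Tangency: MRS = 2·y/x = p_x/p_y.
Rearranging, p_y·y = (1/2)·p_x·x. Substituting into the budget gives p_x·x·(1 + (1/2)) = M.
Demand: x*(p_x,p_y,M) = 2/3·M/p_x and y* = 1/3·M/p_y.
At p_x=2, p_y=11.36, M=372: y* = 1/3·372/11.36 = 10.9155.

y* = 10.9155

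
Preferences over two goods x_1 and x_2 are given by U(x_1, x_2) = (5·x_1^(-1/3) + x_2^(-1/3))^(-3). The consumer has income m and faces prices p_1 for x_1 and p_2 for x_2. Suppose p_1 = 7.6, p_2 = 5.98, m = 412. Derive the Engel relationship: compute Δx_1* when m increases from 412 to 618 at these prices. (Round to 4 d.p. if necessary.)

Δx_1* = 21.1484

MU_x_1 ∝ 5·x_1^(-4/3), MU_x_2 ∝ x_2^(-4/3), so MRS = 5·(x_2/x_1)^(4/3) = p_1/p_2.
Solve for the ratio: x_2/x_1 = [(1/5)·p_1/p_2]^(0.75).
Substitute x_2 = (x_2/x_1)·x_1 into the budget: x_1* = m/(p_1 + p_2·(x_2/x_1)).
Numerically x_2/x_1 = 0.357978, so x_1* = 412/(7.6 + 5.98·0.357978) = 42.2967.
At m' = 618: x_1* = 63.4451. Change: 63.4451 − 42.2967 = 21.1484.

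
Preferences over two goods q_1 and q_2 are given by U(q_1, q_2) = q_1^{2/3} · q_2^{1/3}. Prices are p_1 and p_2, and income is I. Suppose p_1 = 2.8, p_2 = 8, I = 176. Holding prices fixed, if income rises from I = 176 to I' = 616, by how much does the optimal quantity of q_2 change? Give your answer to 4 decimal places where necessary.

Tangency: MRS = 2·q_2/q_1 = p_1/p_2.
Rearranging, p_2·q_2 = (1/2)·p_1·q_1. Substituting into the budget gives p_1·q_1·(1 + (1/2)) = I.
Demand: q_1*(p_1,p_2,I) = 2/3·I/p_1 and q_2* = 1/3·I/p_2.
At p_1=2.8, p_2=8, I=176: q_2* = 1/3·176/8 = 7.3333.
At I' = 616: q_2* = 25.6667. Change: 25.6667 − 7.3333 = 18.3333.

Δq_2* = 18.3333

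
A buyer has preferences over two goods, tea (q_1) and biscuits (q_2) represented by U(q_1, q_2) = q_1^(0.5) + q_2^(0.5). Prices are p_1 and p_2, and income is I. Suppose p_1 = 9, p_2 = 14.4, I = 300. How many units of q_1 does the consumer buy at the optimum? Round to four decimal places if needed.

MRS = MU_q_1/MU_q_2 = (q_2/q_1)^(0.5). Set equal to p_1/p_2.
Hence q_2/q_1 = (p_1/p_2)^(1/(0.5)), i.e. raised to the 2 power.
With the ratio pinned down, the budget gives q_1* = I/(p_1 + p_2·(q_2/q_1)) and q_2* = (q_2/q_1)·q_1*.
Numerically q_2/q_1 = 0.390625, so q_1* = 300/(9 + 14.4·0.390625) = 20.5128.

q_1* = 20.5128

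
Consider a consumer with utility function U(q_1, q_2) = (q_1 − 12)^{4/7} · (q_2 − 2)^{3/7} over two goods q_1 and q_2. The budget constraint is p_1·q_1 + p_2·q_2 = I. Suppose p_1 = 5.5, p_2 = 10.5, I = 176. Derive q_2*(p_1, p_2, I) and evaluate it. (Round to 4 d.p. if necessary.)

This is Cobb-Douglas in (q_1−12, q_2−2): tangency gives 4/7·p_2·(q_2−2) = 3/7·p_1·(q_1−12).
After buying the subsistence bundle (12, 2), a share 4/7 of the remaining income goes to q_1: q_1* = 12 + 4/7·(I − 12p_1 − 2p_2)/p_1.
Discretionary income = 176 − 12·5.5 − 2·10.5 = 89; q_2* = 2 + 3/7·89/10.5 = 5.6327.

q_2* = 5.6327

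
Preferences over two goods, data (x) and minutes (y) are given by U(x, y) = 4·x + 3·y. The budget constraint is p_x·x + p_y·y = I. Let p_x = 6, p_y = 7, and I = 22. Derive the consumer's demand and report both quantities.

Perfect substitutes: compare marginal utility per dollar. 4/p_x vs 3/p_y → 0.6667 vs 0.4286.
x gives more utility per dollar, so spend all income on x: x* = I/p_x, y* = 0.
Numerically: x* = 3.6667, y* = 0.

x* = 3.6667, y* = 0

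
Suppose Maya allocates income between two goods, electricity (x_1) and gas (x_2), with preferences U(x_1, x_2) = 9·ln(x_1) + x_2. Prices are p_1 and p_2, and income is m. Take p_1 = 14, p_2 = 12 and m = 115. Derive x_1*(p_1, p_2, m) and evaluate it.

x_1* = 7.7143

MU_x_1 = 9/x_1, MU_x_2 = 1. Tangency: 9/x_1 = p_1/p_2.
So x_1*(p_1,p_2) = 9·p_2/p_1, independent of income; and x_2* = (m − 9·p_2)/p_2.
At the given prices: x_1* = 9·12/14 = 7.7143.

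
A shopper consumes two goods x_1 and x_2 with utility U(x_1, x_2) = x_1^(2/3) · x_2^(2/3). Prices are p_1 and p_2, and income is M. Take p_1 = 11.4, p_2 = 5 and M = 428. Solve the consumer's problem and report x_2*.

Demand: x_1*(p_1,p_2,M) = 0.5·M/p_1 and x_2* = 0.5·M/p_2.
At p_1=11.4, p_2=5, M=428: x_2* = 0.5·428/5 = 42.8.

x_2* = 42.8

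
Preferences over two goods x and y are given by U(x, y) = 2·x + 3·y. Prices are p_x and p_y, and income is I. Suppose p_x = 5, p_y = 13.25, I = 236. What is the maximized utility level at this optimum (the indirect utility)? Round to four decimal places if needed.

Linear utility — the consumer picks whichever good has higher MU/price: 2/5 = 0.4 vs 3/13.25 = 0.2264.
x gives more utility per dollar, so spend all income on x: x* = I/p_x, y* = 0.
Numerically: x* = 47.2, y* = 0.
Utility at the optimum: U(47.2, 0) = 94.4.

V = 94.4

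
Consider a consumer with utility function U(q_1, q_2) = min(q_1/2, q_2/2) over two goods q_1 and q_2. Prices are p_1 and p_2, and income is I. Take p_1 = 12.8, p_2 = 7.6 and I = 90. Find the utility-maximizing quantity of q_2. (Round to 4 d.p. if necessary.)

q_2* = 4.4118

With perfect complements, no substitution: consume in ratio q_1:q_2 = 2:2.
Budget: p_1·q_1 + p_2·q_1 = I, so (2·p_1 + 2·p_2)·q_1 = 2·I.
Demand: q_1*(p_1,p_2,I) = 2·I/(2·p_1 + 2·p_2), q_2* = 2·I/(2·p_1 + 2·p_2).
Here 2·12.8 + 2·7.6 = 40.8, giving q_2* = 4.4118.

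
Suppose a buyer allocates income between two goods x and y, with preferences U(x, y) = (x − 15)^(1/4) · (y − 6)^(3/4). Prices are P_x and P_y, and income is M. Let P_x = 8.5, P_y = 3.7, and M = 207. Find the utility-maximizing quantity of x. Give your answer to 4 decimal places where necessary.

This is Cobb-Douglas in (x−15, y−6): tangency gives 0.25·P_y·(y−6) = 0.75·P_x·(x−15).
After buying the subsistence bundle (15, 6), a share 0.25 of the remaining income goes to x: x* = 15 + 0.25·(M − 15P_x − 6P_y)/P_x.
Discretionary income = 207 − 15·8.5 − 6·3.7 = 57.3; x* = 15 + 0.25·57.3/8.5 = 16.6853.

x* = 16.6853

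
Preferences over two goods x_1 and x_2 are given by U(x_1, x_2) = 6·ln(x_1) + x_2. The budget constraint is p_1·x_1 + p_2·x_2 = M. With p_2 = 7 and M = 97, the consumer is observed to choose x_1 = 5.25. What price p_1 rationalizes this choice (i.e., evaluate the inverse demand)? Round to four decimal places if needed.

MU_x_1 = 6/x_1, MU_x_2 = 1. Tangency: 6/x_1 = p_1/p_2.
So x_1*(p_1,p_2) = 6·p_2/p_1, independent of income; and x_2* = (M − 6·p_2)/p_2.
Set x_1* = 5.25 in the demand function and solve for p_1: p_1 = 8.

p_1 = 8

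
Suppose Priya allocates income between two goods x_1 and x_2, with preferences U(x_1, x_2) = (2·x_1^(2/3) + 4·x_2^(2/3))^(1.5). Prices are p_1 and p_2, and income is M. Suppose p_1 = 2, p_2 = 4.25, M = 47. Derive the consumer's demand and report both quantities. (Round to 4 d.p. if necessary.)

MU_x_1 ∝ 2·x_1^(-1/3), MU_x_2 ∝ 4·x_2^(-1/3), so MRS = (1/2)·(x_2/x_1)^(1/3) = p_1/p_2.
Solve for the ratio: x_2/x_1 = [2·p_1/p_2]^(3).
Substitute x_2 = (x_2/x_1)·x_1 into the budget: x_1* = M/(p_1 + p_2·(x_2/x_1)).
Numerically x_2/x_1 = 0.833706, so x_1* = 47/(2 + 4.25·0.833706) = 8.4788 and x_2* = 0.833706·8.4788 = 7.0688.

x_1* = 8.4788, x_2* = 7.0688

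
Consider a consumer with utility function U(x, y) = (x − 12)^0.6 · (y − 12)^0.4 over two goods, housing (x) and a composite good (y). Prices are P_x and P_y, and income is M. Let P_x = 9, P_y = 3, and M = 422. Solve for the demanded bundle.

x* = 30.5333, y* = 49.0667

This is Cobb-Douglas in (x−12, y−12): tangency gives 0.6·P_y·(y−12) = 0.4·P_x·(x−12).
Substituting into the budget: x* = 12 + 0.6·(M − 12·P_x − 12·P_y)/P_x, and y* = 12 + 0.4·(…)/P_y.
Discretionary income = 422 − 12·9 − 12·3 = 278; x* = 12 + 0.6·278/9 = 30.5333; y* = 12 + 0.4·278/3 = 49.0667.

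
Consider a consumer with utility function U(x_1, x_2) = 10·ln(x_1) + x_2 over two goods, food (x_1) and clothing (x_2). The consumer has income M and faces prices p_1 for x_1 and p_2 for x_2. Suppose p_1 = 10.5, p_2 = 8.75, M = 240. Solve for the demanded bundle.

x_1* = 8.3333, x_2* = 17.4286

So x_1*(p_1,p_2) = 10·p_2/p_1, independent of income; and x_2* = (M − 10·p_2)/p_2.
At the given prices: x_1* = 10·8.75/10.5 = 8.3333, and x_2* = 17.4286.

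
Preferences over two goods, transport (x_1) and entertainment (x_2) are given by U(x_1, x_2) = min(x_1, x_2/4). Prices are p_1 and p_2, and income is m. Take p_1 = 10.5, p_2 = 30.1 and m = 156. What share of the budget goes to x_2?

With perfect complements, no substitution: consume in ratio x_1:x_2 = 1:4.
Budget: p_1·x_1 + p_2·4·x_1 = m, so (p_1 + 4·p_2)·x_1 = m.
Demand: x_1*(p_1,p_2,m) = m/(p_1 + 4·p_2), x_2* = 4·m/(p_1 + 4·p_2).
Here 10.5 + 4·30.1 = 130.9, giving x_1* = 1.1917 and x_2* = 4.767.
Expenditure on x_2: 30.1·4.767 = 143.4866; share = 0.9198.

share on x_2 = 0.9198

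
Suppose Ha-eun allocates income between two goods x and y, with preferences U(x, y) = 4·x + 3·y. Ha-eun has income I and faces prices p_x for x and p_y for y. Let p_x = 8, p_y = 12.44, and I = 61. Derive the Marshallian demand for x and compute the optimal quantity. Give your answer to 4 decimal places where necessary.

Linear utility — the consumer picks whichever good has higher MU/price: 4/8 = 0.5 vs 3/12.44 = 0.2412.
x gives more utility per dollar, so spend all income on x: x* = I/p_x, y* = 0.
Numerically: x* = 7.625, y* = 0.

x* = 7.625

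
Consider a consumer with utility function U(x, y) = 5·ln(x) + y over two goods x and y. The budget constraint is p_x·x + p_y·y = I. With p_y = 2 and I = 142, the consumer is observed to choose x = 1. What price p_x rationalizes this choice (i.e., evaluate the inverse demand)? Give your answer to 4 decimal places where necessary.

MU_x = 5/x, MU_y = 1. Tangency: 5/x = p_x/p_y.
So x*(p_x,p_y) = 5·p_y/p_x, independent of income; and y* = (I − 5·p_y)/p_y.
Set x* = 1 in the demand function and solve for p_x: p_x = 10.

p_x = 10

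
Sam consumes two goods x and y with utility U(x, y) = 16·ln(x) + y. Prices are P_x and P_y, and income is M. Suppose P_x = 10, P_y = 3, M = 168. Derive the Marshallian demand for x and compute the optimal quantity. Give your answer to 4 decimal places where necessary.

x* = 4.8

At the given prices: x* = 16·3/10 = 4.8.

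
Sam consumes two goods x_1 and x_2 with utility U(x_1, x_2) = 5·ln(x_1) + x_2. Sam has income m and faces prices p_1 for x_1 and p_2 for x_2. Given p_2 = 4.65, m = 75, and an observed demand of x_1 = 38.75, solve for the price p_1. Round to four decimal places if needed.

MU_x_1 = 5/x_1, MU_x_2 = 1. Tangency: 5/x_1 = p_1/p_2.
So x_1*(p_1,p_2) = 5·p_2/p_1, independent of income; and x_2* = (m − 5·p_2)/p_2.
Set x_1* = 38.75 in the demand function and solve for p_1: p_1 = 0.6.

p_1 = 0.6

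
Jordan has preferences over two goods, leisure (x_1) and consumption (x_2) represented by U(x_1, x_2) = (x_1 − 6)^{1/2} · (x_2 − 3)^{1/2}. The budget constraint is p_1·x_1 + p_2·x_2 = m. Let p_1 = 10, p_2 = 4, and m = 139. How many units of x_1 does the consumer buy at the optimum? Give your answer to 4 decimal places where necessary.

x_1* = 9.35

Let x_1' = x_1−6, x_2' = x_2−3. MRS = x_2'/x_1' = p_1/p_2.
After buying the subsistence bundle (6, 3), a share 0.5 of the remaining income goes to x_1: x_1* = 6 + 0.5·(m − 6p_1 − 3p_2)/p_1.
Discretionary income = 139 − 6·10 − 3·4 = 67; x_1* = 6 + 0.5·67/10 = 9.35.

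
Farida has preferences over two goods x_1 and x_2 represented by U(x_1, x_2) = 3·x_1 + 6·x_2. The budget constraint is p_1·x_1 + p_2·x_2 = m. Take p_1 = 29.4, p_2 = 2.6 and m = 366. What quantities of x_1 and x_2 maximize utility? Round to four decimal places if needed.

x_1* = 0, x_2* = 140.7692

Perfect substitutes: compare marginal utility per dollar. 3/p_1 vs 6/p_2 → 0.102 vs 2.3077.
x_2 gives more utility per dollar, so spend all income on x_2: x_2* = m/p_2, x_1* = 0.
Numerically: x_1* = 0, x_2* = 140.7692.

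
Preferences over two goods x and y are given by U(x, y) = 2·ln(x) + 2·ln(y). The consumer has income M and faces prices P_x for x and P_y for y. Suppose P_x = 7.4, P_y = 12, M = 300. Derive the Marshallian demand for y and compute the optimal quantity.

y* = 12.5

Tangency: MRS = y/x = P_x/P_y.
So 2·P_y·y = 2·P_x·x; combined with the budget, a share 0.5 of income goes to x.
Demand: x*(P_x,P_y,M) = 0.5·M/P_x and y* = 0.5·M/P_y.
At P_x=7.4, P_y=12, M=300: y* = 0.5·300/12 = 12.5.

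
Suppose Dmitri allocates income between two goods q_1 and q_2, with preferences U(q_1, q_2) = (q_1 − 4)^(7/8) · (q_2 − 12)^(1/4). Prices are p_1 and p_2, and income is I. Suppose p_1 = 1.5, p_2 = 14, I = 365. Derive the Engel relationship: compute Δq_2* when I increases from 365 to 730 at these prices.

Δq_2* = 5.7937

Let q_1' = q_1−4, q_2' = q_2−12. MRS = (7/2)·q_2'/q_1' = p_1/p_2.
Substituting into the budget: q_1* = 4 + 7/9·(I − 4·p_1 − 12·p_2)/p_1, and q_2* = 12 + 2/9·(…)/p_2.
Discretionary income = 365 − 4·1.5 − 12·14 = 191; q_2* = 12 + 2/9·191/14 = 15.0317.
At I' = 730: q_2* = 20.8254. Change: 20.8254 − 15.0317 = 5.7937.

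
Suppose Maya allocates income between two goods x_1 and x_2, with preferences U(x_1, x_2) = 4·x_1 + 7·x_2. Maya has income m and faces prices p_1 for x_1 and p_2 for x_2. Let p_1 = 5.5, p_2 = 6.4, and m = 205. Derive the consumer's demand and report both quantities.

Linear utility — the consumer picks whichever good has higher MU/price: 4/5.5 = 0.7273 vs 7/6.4 = 1.0938.
x_2 gives more utility per dollar, so spend all income on x_2: x_2* = m/p_2, x_1* = 0.
Numerically: x_1* = 0, x_2* = 32.0312.

x_1* = 0, x_2* = 32.0312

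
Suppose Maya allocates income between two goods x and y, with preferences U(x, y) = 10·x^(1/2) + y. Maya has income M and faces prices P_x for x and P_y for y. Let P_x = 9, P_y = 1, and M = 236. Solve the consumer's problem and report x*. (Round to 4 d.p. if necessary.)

x* = 0.3086

Utility is quasi-linear in y; the FOC for x is 5/√x = P_x/P_y.
Thus x* = (5·P_y/P_x)² — independent of M — with the rest of income spent on y.
Plugging in: x* = (5·1/9)² = 0.3086.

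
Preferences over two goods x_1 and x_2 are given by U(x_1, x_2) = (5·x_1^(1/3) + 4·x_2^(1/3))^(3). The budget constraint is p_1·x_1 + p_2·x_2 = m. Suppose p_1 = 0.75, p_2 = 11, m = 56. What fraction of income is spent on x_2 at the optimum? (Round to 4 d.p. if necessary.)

share on x_2 = 0.1574

MU_x_1 ∝ 5·x_1^(-2/3), MU_x_2 ∝ 4·x_2^(-2/3), so MRS = (5/4)·(x_2/x_1)^(2/3) = p_1/p_2.
Hence x_2/x_1 = ((4/5)·p_1/p_2)^(1/(2/3)), i.e. raised to the 1.5 power.
Substitute x_2 = (x_2/x_1)·x_1 into the budget: x_1* = m/(p_1 + p_2·(x_2/x_1)).
Numerically x_2/x_1 = 0.012739, so x_1* = 56/(0.75 + 11·0.012739) = 62.9122 and x_2* = 0.012739·62.9122 = 0.8014.
Expenditure on x_2: 11·0.8014 = 8.8159; share = 0.1574.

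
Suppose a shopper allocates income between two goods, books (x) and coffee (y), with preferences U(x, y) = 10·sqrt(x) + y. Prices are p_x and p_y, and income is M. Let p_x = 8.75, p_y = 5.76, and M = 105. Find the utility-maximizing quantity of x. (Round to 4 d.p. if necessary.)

x* = 10.8335

Solve: √x = 5·p_y/p_x, so x*(p_x,p_y) = (5·p_y/p_x)², and y* = (M − p_x·x*)/p_y.
Plugging in: x* = (5·5.76/8.75)² = 10.8335.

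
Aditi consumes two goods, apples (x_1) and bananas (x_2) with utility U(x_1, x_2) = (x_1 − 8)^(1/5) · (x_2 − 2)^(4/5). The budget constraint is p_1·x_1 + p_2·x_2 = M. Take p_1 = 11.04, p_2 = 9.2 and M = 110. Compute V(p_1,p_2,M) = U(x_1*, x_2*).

V = 0.2084

This is Cobb-Douglas in (x_1−8, x_2−2): tangency gives 0.2·p_2·(x_2−2) = 0.8·p_1·(x_1−8).
Substituting into the budget: x_1* = 8 + 0.2·(M − 8·p_1 − 2·p_2)/p_1, and x_2* = 2 + 0.8·(…)/p_2.
Discretionary income = 110 − 8·11.04 − 2·9.2 = 3.28; x_1* = 8 + 0.2·3.28/11.04 = 8.0594; x_2* = 2 + 0.8·3.28/9.2 = 2.2852.
Utility at the optimum: U(8.0594, 2.2852) = 0.2084.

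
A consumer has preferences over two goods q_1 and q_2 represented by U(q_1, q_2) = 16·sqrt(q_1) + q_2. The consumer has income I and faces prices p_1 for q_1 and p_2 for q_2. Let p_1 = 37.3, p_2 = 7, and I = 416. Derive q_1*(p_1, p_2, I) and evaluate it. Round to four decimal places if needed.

Set MRS = p_1/p_2: 8·q_1^(−1/2) = p_1/p_2.
Solve: √q_1 = 8·p_2/p_1, so q_1*(p_1,p_2) = (8·p_2/p_1)², and q_2* = (I − p_1·q_1*)/p_2.
Plugging in: q_1* = (8·7/37.3)² = 2.254.

q_1* = 2.254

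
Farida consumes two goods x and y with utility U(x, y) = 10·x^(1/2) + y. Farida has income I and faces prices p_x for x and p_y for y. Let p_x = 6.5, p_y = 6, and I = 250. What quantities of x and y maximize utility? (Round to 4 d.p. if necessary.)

MU_x = 5/√x, MU_y = 1. Tangency: 5/√x = p_x/p_y.
Thus x* = (5·p_y/p_x)² — independent of I — with the rest of income spent on y.
Plugging in: x* = (5·6/6.5)² = 21.3018, y* = 18.5897.

x* = 21.3018, y* = 18.5897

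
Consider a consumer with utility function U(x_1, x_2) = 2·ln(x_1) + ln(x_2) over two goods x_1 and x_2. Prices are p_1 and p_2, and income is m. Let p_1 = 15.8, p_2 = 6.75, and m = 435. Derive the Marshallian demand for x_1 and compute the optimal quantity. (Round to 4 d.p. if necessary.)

Tangency: MRS = 2·x_2/x_1 = p_1/p_2.
Rearranging, p_2·x_2 = (1/2)·p_1·x_1. Substituting into the budget gives p_1·x_1·(1 + (1/2)) = m.
Demand: x_1*(p_1,p_2,m) = 2/3·m/p_1 and x_2* = 1/3·m/p_2.
At p_1=15.8, p_2=6.75, m=435: x_1* = 2/3·435/15.8 = 18.3544.

x_1* = 18.3544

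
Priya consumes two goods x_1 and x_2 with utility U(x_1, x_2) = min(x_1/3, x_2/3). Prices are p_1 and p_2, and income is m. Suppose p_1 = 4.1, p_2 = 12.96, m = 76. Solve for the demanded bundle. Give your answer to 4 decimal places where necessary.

x_1* = 4.4549, x_2* = 4.4549

With perfect complements, no substitution: consume in ratio x_1:x_2 = 3:3.
Budget: p_1·x_1 + p_2·x_1 = m, so (3·p_1 + 3·p_2)·x_1 = 3·m.
Demand: x_1*(p_1,p_2,m) = 3·m/(3·p_1 + 3·p_2), x_2* = 3·m/(3·p_1 + 3·p_2).
Here 3·4.1 + 3·12.96 = 51.18, giving x_1* = 4.4549 and x_2* = 4.4549.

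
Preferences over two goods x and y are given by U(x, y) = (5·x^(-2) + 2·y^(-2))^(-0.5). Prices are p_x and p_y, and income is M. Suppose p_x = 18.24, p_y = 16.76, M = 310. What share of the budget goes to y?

share on y = 0.4105

MRS = MU_x/MU_y = (5/2)·(y/x)^(3). Set equal to p_x/p_y.
Hence y/x = ((2/5)·p_x/p_y)^(1/(3)), i.e. raised to the 1/3 power.
Substitute y = (y/x)·x into the budget: x* = M/(p_x + p_y·(y/x)).
Numerically y/x = 0.757886, so x* = 310/(18.24 + 16.76·0.757886) = 10.0187 and y* = 0.757886·10.0187 = 7.593.
Expenditure on y: 16.76·7.593 = 127.259; share = 0.4105.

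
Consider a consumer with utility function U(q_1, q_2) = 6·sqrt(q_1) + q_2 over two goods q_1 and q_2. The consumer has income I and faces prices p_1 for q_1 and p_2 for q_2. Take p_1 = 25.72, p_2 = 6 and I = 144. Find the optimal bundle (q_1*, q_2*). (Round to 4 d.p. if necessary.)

q_1* = 0.4898, q_2* = 21.9005

Solve: √q_1 = 3·p_2/p_1, so q_1*(p_1,p_2) = (3·p_2/p_1)², and q_2* = (I − p_1·q_1*)/p_2.
Plugging in: q_1* = (3·6/25.72)² = 0.4898, q_2* = 21.9005.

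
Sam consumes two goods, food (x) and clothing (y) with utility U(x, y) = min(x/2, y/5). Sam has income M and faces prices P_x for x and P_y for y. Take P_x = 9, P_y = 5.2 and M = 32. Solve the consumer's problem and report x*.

x* = 1.4545

Here 2·9 + 5·5.2 = 44, giving x* = 1.4545.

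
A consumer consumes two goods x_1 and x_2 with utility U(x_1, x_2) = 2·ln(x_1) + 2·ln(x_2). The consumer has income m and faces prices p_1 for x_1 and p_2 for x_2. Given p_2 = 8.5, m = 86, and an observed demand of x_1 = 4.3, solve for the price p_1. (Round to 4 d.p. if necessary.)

Tangency: MRS = x_2/x_1 = p_1/p_2.
Rearranging, p_2·x_2 = p_1·x_1. Substituting into the budget gives p_1·x_1·(1 + 1) = m.
Demand: x_1*(p_1,p_2,m) = 0.5·m/p_1 and x_2* = 0.5·m/p_2.
Set x_1* = 4.3 in the demand function and solve for p_1: p_1 = 10.

p_1 = 10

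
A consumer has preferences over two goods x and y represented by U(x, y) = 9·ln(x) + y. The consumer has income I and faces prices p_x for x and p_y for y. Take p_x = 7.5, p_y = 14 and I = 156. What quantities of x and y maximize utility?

Set MRS = p_x/p_y: (9/x)/1 = p_x/p_y.
So x*(p_x,p_y) = 9·p_y/p_x, independent of income; and y* = (I − 9·p_y)/p_y.
At the given prices: x* = 9·14/7.5 = 16.8, and y* = 2.1429.

x* = 16.8, y* = 2.1429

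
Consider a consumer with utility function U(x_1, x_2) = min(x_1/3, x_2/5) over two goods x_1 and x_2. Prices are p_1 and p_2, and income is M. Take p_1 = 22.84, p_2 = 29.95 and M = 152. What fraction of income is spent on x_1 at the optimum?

share on x_1 = 0.3139

Leontief preferences: the optimum is at the kink where x_1/3 = x_2/5, i.e. x_2 = (5/3)·x_1.
Budget: p_1·x_1 + p_2·(5/3)·x_1 = M, so (3·p_1 + 5·p_2)·x_1 = 3·M.
Demand: x_1*(p_1,p_2,M) = 3·M/(3·p_1 + 5·p_2), x_2* = 5·M/(3·p_1 + 5·p_2).
Here 3·22.84 + 5·29.95 = 218.27, giving x_1* = 2.0892 and x_2* = 3.4819.
Expenditure on x_1: 22.84·2.0892 = 47.7163; share = 0.3139.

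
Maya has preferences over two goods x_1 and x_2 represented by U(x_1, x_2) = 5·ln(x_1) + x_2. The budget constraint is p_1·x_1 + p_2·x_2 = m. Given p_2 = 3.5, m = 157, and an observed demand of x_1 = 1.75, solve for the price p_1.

Set MRS = p_1/p_2: (5/x_1)/1 = p_1/p_2.
So x_1*(p_1,p_2) = 5·p_2/p_1, independent of income; and x_2* = (m − 5·p_2)/p_2.
Set x_1* = 1.75 in the demand function and solve for p_1: p_1 = 10.

p_1 = 10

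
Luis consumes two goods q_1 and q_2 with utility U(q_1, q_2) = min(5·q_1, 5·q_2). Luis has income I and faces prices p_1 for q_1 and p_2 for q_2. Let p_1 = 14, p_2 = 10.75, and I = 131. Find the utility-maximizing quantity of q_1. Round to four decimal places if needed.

q_1* = 5.2929

With perfect complements, no substitution: consume in ratio q_1:q_2 = 5:5.
Budget: p_1·q_1 + p_2·q_1 = I, so (5·p_1 + 5·p_2)·q_1 = 5·I.
Demand: q_1*(p_1,p_2,I) = 5·I/(5·p_1 + 5·p_2), q_2* = 5·I/(5·p_1 + 5·p_2).
Here 5·14 + 5·10.75 = 123.75, giving q_1* = 5.2929.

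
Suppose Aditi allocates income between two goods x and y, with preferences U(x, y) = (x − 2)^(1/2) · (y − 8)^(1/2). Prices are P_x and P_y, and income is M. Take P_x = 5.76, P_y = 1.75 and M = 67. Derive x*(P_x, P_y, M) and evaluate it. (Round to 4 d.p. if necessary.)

Let x' = x−2, y' = y−8. MRS = y'/x' = P_x/P_y.
After buying the subsistence bundle (2, 8), a share 0.5 of the remaining income goes to x: x* = 2 + 0.5·(M − 2P_x − 8P_y)/P_x.
Discretionary income = 67 − 2·5.76 − 8·1.75 = 41.48; x* = 2 + 0.5·41.48/5.76 = 5.6007.

x* = 5.6007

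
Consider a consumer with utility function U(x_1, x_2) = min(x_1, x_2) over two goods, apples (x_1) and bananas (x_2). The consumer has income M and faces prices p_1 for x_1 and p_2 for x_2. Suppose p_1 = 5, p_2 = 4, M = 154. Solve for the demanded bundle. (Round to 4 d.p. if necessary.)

With perfect complements, no substitution: consume in ratio x_1:x_2 = 1:1.
Budget: p_1·x_1 + p_2·x_1 = M, so (p_1 + p_2)·x_1 = M.
Demand: x_1*(p_1,p_2,M) = M/(p_1 + p_2), x_2* = M/(p_1 + p_2).
Here 5 + 4 = 9, giving x_1* = 17.1111 and x_2* = 17.1111.

x_1* = 17.1111, x_2* = 17.1111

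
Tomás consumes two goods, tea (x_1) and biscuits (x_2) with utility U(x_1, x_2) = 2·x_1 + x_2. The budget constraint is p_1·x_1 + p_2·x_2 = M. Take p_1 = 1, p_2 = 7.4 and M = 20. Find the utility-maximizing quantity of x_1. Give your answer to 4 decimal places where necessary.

x_1* = 20

Linear utility — the consumer picks whichever good has higher MU/price: 2/1 = 2 vs 1/7.4 = 0.1351.
x_1 gives more utility per dollar, so spend all income on x_1: x_1* = M/p_1, x_2* = 0.
Numerically: x_1* = 20, x_2* = 0.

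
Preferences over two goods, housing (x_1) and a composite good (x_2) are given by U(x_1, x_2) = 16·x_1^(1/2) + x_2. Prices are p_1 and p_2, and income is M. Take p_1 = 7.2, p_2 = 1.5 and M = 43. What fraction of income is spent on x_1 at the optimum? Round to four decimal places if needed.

Set MRS = p_1/p_2: 8·x_1^(−1/2) = p_1/p_2.
Solve: √x_1 = 8·p_2/p_1, so x_1*(p_1,p_2) = (8·p_2/p_1)², and x_2* = (M − p_1·x_1*)/p_2.
Plugging in: x_1* = (8·1.5/7.2)² = 2.7778, x_2* = 15.3333.
Expenditure on x_1: 7.2·2.7778 = 20; share = 0.4651.

share on x_1 = 0.4651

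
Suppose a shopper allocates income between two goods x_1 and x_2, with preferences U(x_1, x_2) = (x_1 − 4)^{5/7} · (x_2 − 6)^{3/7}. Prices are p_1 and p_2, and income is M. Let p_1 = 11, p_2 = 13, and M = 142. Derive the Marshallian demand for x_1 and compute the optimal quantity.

x_1* = 5.1364

This is Cobb-Douglas in (x_1−4, x_2−6): tangency gives 5/7·p_2·(x_2−6) = 3/7·p_1·(x_1−4).
Substituting into the budget: x_1* = 4 + 0.625·(M − 4·p_1 − 6·p_2)/p_1, and x_2* = 6 + 0.375·(…)/p_2.
Discretionary income = 142 − 4·11 − 6·13 = 20; x_1* = 4 + 0.625·20/11 = 5.1364.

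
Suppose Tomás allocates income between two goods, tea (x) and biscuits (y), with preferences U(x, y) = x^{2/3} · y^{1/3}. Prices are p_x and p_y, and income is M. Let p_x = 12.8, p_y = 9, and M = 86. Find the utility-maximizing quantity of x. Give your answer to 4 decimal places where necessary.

x* = 4.4792

MU_x/MU_y = (2/3·y)/(1/3·x); tangency sets this equal to p_x/p_y.
So 2/3·p_y·y = 1/3·p_x·x; combined with the budget, a share 2/3 of income goes to x.
Demand: x*(p_x,p_y,M) = 2/3·M/p_x and y* = 1/3·M/p_y.
At p_x=12.8, p_y=9, M=86: x* = 2/3·86/12.8 = 4.4792.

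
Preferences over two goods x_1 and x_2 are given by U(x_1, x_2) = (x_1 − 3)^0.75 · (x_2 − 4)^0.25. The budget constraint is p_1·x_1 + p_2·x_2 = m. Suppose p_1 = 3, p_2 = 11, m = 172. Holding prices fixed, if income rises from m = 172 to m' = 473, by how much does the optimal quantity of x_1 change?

MRS = 3·(x_2−4)/(x_1−3). Tangency with p_1/p_2 gives x_2−4 = (1/3)·(p_1/p_2)·(x_1−3).
Substituting into the budget: x_1* = 3 + 0.75·(m − 3·p_1 − 4·p_2)/p_1, and x_2* = 4 + 0.25·(…)/p_2.
Discretionary income = 172 − 3·3 − 4·11 = 119; x_1* = 3 + 0.75·119/3 = 32.75.
At m' = 473: x_1* = 108. Change: 108 − 32.75 = 75.25.

Δx_1* = 75.25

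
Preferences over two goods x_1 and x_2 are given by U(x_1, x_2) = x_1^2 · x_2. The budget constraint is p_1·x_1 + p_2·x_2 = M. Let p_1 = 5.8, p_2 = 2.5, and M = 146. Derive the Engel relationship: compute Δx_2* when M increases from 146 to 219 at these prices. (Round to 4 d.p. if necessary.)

Δx_2* = 9.7333

The MRS is 2·x_2/x_1. Set MRS = p_1/p_2.
So 2·p_2·x_2 = p_1·x_1; combined with the budget, a share 2/3 of income goes to x_1.
Demand: x_1*(p_1,p_2,M) = 2/3·M/p_1 and x_2* = 1/3·M/p_2.
At p_1=5.8, p_2=2.5, M=146: x_2* = 1/3·146/2.5 = 19.4667.
At M' = 219: x_2* = 29.2. Change: 29.2 − 19.4667 = 9.7333.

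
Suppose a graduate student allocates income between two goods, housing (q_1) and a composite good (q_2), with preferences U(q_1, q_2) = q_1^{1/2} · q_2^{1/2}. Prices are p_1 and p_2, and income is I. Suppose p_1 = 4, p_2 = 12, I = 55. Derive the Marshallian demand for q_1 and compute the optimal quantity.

MU_q_1/MU_q_2 = (0.5·q_2)/(0.5·q_1); tangency sets this equal to p_1/p_2.
So 0.5·p_2·q_2 = 0.5·p_1·q_1; combined with the budget, a share 0.5 of income goes to q_1.
Demand: q_1*(p_1,p_2,I) = 0.5·I/p_1 and q_2* = 0.5·I/p_2.
At p_1=4, p_2=12, I=55: q_1* = 0.5·55/4 = 6.875.

q_1* = 6.875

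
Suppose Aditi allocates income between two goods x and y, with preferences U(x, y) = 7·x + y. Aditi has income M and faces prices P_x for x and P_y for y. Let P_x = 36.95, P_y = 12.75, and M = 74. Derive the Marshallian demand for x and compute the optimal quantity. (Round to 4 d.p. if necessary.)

x* = 2.0027

Linear utility — the consumer picks whichever good has higher MU/price: 7/36.95 = 0.1894 vs 1/12.75 = 0.0784.
x gives more utility per dollar, so spend all income on x: x* = M/P_x, y* = 0.
Numerically: x* = 2.0027, y* = 0.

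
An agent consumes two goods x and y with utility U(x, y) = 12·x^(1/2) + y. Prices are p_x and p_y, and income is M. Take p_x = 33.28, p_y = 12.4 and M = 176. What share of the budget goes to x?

share on x = 0.945

Plugging in: x* = (6·12.4/33.28)² = 4.9978, y* = 0.7801.
Expenditure on x: 33.28·4.9978 = 166.3269; share = 0.945.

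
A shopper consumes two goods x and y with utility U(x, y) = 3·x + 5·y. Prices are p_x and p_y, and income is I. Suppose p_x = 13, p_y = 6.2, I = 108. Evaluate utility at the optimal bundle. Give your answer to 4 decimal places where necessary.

V = 87.0968

y gives more utility per dollar, so spend all income on y: y* = I/p_y, x* = 0.
Numerically: x* = 0, y* = 17.4194.
Utility at the optimum: U(0, 17.4194) = 87.0968.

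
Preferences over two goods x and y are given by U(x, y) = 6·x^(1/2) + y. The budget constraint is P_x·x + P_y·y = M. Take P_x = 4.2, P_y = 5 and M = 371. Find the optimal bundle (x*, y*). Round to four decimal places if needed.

x* = 12.7551, y* = 63.4857

MU_x = 3/√x, MU_y = 1. Tangency: 3/√x = P_x/P_y.
Solve: √x = 3·P_y/P_x, so x*(P_x,P_y) = (3·P_y/P_x)², and y* = (M − P_x·x*)/P_y.
Plugging in: x* = (3·5/4.2)² = 12.7551, y* = 63.4857.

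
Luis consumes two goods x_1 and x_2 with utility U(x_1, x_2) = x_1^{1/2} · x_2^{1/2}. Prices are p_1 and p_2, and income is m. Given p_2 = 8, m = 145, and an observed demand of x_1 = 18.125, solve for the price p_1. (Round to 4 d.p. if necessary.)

p_1 = 4

Tangency: MRS = x_2/x_1 = p_1/p_2.
So 0.5·p_2·x_2 = 0.5·p_1·x_1; combined with the budget, a share 0.5 of income goes to x_1.
Demand: x_1*(p_1,p_2,m) = 0.5·m/p_1 and x_2* = 0.5·m/p_2.
Set x_1* = 18.125 in the demand function and solve for p_1: p_1 = 4.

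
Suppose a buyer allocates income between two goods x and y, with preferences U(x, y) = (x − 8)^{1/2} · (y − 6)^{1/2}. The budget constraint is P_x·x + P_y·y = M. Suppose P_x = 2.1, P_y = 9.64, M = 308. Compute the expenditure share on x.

share on x = 0.4334

Let x' = x−8, y' = y−6. MRS = y'/x' = P_x/P_y.
After buying the subsistence bundle (8, 6), a share 0.5 of the remaining income goes to x: x* = 8 + 0.5·(M − 8P_x − 6P_y)/P_x.
Discretionary income = 308 − 8·2.1 − 6·9.64 = 233.36; x* = 8 + 0.5·233.36/2.1 = 63.5619; y* = 6 + 0.5·233.36/9.64 = 18.1037.
Expenditure on x: 2.1·63.5619 = 133.48; share = 0.4334.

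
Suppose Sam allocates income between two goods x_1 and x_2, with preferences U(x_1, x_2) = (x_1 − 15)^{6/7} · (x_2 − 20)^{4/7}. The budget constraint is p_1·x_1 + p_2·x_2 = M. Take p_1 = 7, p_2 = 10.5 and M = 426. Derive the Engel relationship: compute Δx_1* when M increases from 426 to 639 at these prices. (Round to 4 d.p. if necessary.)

Δx_1* = 18.2571

After buying the subsistence bundle (15, 20), a share 0.6 of the remaining income goes to x_1: x_1* = 15 + 0.6·(M − 15p_1 − 20p_2)/p_1.
Discretionary income = 426 − 15·7 − 20·10.5 = 111; x_1* = 15 + 0.6·111/7 = 24.5143.
At M' = 639: x_1* = 42.7714. Change: 42.7714 − 24.5143 = 18.2571.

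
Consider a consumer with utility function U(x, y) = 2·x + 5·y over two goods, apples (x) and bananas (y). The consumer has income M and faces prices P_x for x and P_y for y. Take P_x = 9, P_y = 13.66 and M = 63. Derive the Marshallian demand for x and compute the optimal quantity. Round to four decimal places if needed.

x* = 0

Perfect substitutes: compare marginal utility per dollar. 2/P_x vs 5/P_y → 0.2222 vs 0.366.
y gives more utility per dollar, so spend all income on y: y* = M/P_y, x* = 0.
Numerically: x* = 0, y* = 4.612.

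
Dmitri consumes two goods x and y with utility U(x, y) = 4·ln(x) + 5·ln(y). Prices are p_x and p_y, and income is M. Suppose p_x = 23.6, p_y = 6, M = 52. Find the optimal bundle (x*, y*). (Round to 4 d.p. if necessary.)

MU_x/MU_y = (4·y)/(5·x); tangency sets this equal to p_x/p_y.
So 4·p_y·y = 5·p_x·x; combined with the budget, a share 4/9 of income goes to x.
Demand: x*(p_x,p_y,M) = 4/9·M/p_x and y* = 5/9·M/p_y.
At p_x=23.6, p_y=6, M=52: x* = 4/9·52/23.6 = 0.9793, y* = 4.8148.

x* = 0.9793, y* = 4.8148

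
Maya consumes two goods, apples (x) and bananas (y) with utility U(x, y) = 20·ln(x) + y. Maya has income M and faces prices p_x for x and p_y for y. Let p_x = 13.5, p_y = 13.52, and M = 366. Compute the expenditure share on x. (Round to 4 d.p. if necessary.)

MU_x = 20/x, MU_y = 1. Tangency: 20/x = p_x/p_y.
So x*(p_x,p_y) = 20·p_y/p_x, independent of income; and y* = (M − 20·p_y)/p_y.
At the given prices: x* = 20·13.52/13.5 = 20.0296, and y* = 7.071.
Expenditure on x: 13.5·20.0296 = 270.4; share = 0.7388.

share on x = 0.7388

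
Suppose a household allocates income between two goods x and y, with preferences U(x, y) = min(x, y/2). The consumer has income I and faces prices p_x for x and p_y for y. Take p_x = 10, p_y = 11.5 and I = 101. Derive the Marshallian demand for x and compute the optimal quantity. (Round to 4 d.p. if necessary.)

With perfect complements, no substitution: consume in ratio x:y = 1:2.
Budget: p_x·x + p_y·2·x = I, so (p_x + 2·p_y)·x = I.
Demand: x*(p_x,p_y,I) = I/(p_x + 2·p_y), y* = 2·I/(p_x + 2·p_y).
Here 10 + 2·11.5 = 33, giving x* = 3.0606.

x* = 3.0606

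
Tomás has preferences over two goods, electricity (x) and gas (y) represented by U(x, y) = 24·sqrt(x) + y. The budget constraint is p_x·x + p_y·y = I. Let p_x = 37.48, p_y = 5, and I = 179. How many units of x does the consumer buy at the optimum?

MU_x = 12/√x, MU_y = 1. Tangency: 12/√x = p_x/p_y.
Solve: √x = 12·p_y/p_x, so x*(p_x,p_y) = (12·p_y/p_x)², and y* = (I − p_x·x*)/p_y.
Plugging in: x* = (12·5/37.48)² = 2.5627.

x* = 2.5627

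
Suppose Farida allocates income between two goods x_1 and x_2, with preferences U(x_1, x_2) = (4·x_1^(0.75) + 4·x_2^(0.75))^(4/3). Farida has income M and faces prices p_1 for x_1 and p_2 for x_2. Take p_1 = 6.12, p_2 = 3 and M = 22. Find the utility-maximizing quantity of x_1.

x_1* = 0.3788

Substitute x_2 = (x_2/x_1)·x_1 into the budget: x_1* = M/(p_1 + p_2·(x_2/x_1)).
Numerically x_2/x_1 = 17.318915, so x_1* = 22/(6.12 + 3·17.318915) = 0.3788.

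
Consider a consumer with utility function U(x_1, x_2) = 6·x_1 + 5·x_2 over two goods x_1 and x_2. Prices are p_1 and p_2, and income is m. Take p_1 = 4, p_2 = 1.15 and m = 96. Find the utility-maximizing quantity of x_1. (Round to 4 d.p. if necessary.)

Perfect substitutes: compare marginal utility per dollar. 6/p_1 vs 5/p_2 → 1.5 vs 4.3478.
x_2 gives more utility per dollar, so spend all income on x_2: x_2* = m/p_2, x_1* = 0.
Numerically: x_1* = 0, x_2* = 83.4783.

x_1* = 0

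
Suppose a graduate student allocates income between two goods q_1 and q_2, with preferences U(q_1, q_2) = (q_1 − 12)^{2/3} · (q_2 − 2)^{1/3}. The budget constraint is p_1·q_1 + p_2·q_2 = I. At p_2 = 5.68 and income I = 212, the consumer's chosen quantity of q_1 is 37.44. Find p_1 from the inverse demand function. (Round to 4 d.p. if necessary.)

p_1 = 4

Let q_1' = q_1−12, q_2' = q_2−2. MRS = 2·q_2'/q_1' = p_1/p_2.
After buying the subsistence bundle (12, 2), a share 2/3 of the remaining income goes to q_1: q_1* = 12 + 2/3·(I − 12p_1 − 2p_2)/p_1.
Set q_1* = 37.44 in the demand function and solve for p_1: p_1 = 4.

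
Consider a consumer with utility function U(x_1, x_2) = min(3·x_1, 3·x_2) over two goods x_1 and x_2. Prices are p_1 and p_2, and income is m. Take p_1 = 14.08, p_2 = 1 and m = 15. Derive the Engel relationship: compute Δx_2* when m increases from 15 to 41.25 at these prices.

With perfect complements, no substitution: consume in ratio x_1:x_2 = 3:3.
Budget: p_1·x_1 + p_2·x_1 = m, so (3·p_1 + 3·p_2)·x_1 = 3·m.
Demand: x_1*(p_1,p_2,m) = 3·m/(3·p_1 + 3·p_2), x_2* = 3·m/(3·p_1 + 3·p_2).
Here 3·14.08 + 3·1 = 45.24, giving x_2* = 0.9947.
At m' = 41.25: x_2* = 2.7354. Change: 2.7354 − 0.9947 = 1.7407.

Δx_2* = 1.7407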